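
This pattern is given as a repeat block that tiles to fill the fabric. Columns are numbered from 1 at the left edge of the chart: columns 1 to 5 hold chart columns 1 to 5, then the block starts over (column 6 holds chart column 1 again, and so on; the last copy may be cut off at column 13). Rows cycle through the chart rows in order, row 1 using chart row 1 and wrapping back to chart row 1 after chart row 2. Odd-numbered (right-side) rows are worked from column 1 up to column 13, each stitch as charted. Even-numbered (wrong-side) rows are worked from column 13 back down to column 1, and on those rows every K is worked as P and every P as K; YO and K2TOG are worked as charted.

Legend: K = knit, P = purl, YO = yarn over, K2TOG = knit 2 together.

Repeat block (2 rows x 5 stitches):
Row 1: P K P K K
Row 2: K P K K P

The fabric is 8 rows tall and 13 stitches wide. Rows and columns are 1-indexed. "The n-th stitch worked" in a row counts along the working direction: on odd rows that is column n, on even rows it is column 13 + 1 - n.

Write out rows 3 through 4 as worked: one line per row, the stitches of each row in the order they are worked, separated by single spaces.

Result:
P K P K K P K P K K P K P
P K P K P P K P K P P K P

Derivation:
Row 3: chart row 1, RS - tile across columns 1-13 and work as-is.
Row 4: chart row 2, WS - tiled (columns 1-13): K P K K P K P K K P K P K; work from column 13 back to 1 with K<->P swapped.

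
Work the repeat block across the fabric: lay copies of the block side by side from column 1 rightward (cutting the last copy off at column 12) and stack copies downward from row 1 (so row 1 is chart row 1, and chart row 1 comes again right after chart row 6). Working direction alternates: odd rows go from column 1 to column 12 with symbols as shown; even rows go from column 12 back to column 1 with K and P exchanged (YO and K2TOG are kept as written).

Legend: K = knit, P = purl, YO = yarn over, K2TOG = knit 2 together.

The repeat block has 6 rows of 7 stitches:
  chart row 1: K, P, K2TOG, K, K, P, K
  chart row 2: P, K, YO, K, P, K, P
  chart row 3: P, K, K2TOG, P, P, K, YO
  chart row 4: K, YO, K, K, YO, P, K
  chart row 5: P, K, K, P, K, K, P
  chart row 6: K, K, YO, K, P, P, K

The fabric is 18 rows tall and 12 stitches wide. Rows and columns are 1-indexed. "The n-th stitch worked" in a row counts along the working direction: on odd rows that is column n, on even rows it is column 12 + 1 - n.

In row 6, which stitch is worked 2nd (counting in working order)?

Row 6: (6-1) mod 6 = 5, so use chart row 6. Even row -> WS.
Chart row 6 tiled across columns 1-12: K K YO K P P K K K YO K P
Wrong side: read the tiled row from column 12 down to 1 and exchange K with P (leave YO, K2TOG).
Row 6 as worked: K P YO P P P K K P YO P P
Stitch 2 in working order -> P

Stitch:
P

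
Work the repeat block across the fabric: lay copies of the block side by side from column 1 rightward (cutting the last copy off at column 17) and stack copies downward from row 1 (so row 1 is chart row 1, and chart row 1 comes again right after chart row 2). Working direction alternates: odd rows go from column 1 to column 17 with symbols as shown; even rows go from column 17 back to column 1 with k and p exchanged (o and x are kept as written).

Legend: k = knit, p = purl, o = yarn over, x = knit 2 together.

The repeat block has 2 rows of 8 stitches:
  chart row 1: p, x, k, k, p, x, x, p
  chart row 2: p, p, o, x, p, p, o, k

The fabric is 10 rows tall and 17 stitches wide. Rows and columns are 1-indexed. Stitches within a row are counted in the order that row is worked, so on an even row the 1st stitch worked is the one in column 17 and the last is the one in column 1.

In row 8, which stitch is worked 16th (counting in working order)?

Row 8: (8-1) mod 2 = 1, so use chart row 2. Even row -> WS.
Chart row 2 tiled across columns 1-17: p p o x p p o k p p o x p p o k p
WS: work from column 17 back to column 1 (reverse the tiled row), swapping k<->p (o and x unchanged).
Row 8 as worked: k p o k k x o k k p o k k x o k k
Stitch 16 in working order -> k

Result:
k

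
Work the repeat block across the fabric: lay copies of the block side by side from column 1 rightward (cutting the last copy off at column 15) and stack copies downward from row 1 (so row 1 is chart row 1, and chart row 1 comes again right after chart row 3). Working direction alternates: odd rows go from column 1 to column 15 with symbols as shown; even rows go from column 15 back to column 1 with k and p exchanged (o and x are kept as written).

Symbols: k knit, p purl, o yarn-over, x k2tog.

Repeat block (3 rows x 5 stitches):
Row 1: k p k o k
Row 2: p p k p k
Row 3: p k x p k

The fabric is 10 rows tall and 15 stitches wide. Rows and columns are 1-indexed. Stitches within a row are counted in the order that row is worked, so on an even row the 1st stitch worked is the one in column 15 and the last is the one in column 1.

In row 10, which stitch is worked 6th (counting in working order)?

== STITCH ==
p

Derivation:
Row 10 uses chart row ((10-1) mod 3)+1 = 1. Row 10 is even, so WS.
Chart row 1 tiled across columns 1-15: k p k o k k p k o k k p k o k
WS: work from column 15 back to column 1 (reverse the tiled row), swapping k<->p (o and x unchanged).
Row 10 as worked: p o p k p p o p k p p o p k p
Stitch 6 in working order -> p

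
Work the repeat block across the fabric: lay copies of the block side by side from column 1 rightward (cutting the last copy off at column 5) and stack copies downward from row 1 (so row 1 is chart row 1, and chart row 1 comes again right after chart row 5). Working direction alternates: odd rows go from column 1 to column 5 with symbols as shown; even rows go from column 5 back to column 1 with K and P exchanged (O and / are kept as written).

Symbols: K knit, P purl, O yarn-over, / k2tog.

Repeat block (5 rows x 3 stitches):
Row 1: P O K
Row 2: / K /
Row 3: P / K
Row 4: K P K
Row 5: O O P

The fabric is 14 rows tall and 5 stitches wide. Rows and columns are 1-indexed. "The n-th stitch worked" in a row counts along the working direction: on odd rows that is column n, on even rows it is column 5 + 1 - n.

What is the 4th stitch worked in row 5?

Row 5 uses chart row ((5-1) mod 5)+1 = 5. Row 5 is odd, so RS.
Chart row 5 tiled across columns 1-5: O O P O O
Right side: take the tiled row as-is (worked left to right from column 1).
Stitch 4 in working order -> O

Stitch:
O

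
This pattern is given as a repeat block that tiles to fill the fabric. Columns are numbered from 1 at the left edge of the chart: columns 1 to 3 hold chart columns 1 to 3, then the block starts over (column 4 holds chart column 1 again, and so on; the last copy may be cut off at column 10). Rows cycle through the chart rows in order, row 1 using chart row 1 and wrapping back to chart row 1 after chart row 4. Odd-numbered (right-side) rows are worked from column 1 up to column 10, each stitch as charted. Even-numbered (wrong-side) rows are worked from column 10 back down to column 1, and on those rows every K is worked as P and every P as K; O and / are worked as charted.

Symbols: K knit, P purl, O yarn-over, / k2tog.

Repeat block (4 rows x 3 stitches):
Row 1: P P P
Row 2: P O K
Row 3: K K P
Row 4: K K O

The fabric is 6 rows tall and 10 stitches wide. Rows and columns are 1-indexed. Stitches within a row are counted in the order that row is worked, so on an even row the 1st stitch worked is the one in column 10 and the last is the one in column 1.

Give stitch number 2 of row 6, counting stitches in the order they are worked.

For row 6: chart row = ((6-1) mod 4) + 1 = 2; this is a WS (even) row.
Chart row 2 tiled across columns 1-10: P O K P O K P O K P
WS: work from column 10 back to column 1 (reverse the tiled row), swapping K<->P (O and / unchanged).
Row 6 as worked: K P O K P O K P O K
The 2nd stitch worked is P.

== STITCH ==
P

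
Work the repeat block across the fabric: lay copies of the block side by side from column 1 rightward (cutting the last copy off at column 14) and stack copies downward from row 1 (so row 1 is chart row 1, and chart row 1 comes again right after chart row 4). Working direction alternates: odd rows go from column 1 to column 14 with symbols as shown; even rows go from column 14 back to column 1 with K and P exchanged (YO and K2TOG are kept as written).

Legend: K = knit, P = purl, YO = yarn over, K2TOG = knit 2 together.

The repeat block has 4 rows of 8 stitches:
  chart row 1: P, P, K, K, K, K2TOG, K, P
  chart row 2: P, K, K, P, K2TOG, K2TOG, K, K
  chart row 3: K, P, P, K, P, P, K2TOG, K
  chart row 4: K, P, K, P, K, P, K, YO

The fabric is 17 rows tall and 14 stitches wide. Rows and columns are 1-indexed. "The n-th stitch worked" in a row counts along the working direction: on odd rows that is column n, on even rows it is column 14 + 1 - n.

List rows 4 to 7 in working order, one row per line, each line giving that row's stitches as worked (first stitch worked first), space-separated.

== ROWS AS WORKED ==
K P K P K P YO P K P K P K P
P P K K K K2TOG K P P P K K K K2TOG
K2TOG K2TOG K P P K P P K2TOG K2TOG K P P K
K P P K P P K2TOG K K P P K P P

Derivation:
Row 4: chart row 4, WS - tiled (columns 1-14): K P K P K P K YO K P K P K P; work from column 14 back to 1 with K<->P swapped.
Row 5: chart row 1, RS - tile across columns 1-14 and work as-is.
Row 6: chart row 2, WS - tiled (columns 1-14): P K K P K2TOG K2TOG K K P K K P K2TOG K2TOG; work from column 14 back to 1 with K<->P swapped.
Row 7: chart row 3, RS - tile across columns 1-14 and work as-is.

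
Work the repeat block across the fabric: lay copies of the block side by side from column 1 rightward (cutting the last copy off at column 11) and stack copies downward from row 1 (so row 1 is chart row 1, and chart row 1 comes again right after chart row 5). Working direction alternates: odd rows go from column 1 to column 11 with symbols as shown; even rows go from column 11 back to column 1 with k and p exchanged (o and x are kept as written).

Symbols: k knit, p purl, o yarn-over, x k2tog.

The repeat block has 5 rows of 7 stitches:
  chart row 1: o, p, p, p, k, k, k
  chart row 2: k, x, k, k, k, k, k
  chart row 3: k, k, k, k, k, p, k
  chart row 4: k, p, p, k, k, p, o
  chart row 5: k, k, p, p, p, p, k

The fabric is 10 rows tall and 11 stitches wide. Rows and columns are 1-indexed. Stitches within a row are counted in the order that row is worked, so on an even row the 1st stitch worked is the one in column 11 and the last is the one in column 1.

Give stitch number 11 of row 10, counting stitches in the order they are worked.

Row 10 uses chart row ((10-1) mod 5)+1 = 5. Row 10 is even, so WS.
Chart row 5 tiled across columns 1-11: k k p p p p k k k p p
Wrong side: read the tiled row from column 11 down to 1 and exchange k with p (leave o, x).
Row 10 as worked: k k p p p k k k k p p
Stitch 11 in working order -> p

Stitch:
p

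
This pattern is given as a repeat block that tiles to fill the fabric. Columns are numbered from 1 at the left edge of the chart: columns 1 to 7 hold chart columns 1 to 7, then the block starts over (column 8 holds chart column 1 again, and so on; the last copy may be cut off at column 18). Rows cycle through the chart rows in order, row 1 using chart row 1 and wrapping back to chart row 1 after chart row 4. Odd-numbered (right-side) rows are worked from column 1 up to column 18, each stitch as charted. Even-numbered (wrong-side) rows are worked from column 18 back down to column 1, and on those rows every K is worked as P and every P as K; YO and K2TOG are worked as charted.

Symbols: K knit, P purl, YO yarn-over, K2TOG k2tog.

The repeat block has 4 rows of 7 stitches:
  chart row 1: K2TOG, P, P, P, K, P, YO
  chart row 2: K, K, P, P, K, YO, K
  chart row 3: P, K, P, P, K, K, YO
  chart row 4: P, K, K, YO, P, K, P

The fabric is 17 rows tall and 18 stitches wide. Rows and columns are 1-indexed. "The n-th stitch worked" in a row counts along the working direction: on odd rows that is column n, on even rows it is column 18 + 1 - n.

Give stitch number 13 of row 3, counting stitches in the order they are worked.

== STITCH ==
K

Derivation:
Row 3: (3-1) mod 4 = 2, so use chart row 3. Odd row -> RS.
Chart row 3 tiled across columns 1-18: P K P P K K YO P K P P K K YO P K P P
RS: work column 1 to column 18, symbols as charted — the tiled row is the row as worked.
Counting 13 along the worked row gives K.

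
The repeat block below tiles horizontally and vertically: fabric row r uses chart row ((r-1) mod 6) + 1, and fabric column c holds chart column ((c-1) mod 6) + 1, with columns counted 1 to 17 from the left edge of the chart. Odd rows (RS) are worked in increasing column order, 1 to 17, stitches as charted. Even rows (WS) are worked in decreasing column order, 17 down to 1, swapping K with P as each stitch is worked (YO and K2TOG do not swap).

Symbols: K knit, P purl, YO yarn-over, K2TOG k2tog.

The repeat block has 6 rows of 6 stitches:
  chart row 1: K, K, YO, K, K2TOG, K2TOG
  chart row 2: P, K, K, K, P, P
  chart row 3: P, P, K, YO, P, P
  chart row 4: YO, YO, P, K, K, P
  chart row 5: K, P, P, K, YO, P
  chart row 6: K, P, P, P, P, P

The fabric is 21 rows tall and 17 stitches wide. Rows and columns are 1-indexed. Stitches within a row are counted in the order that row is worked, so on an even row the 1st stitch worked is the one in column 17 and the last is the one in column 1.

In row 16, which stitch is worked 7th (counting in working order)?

Row 16 uses chart row ((16-1) mod 6)+1 = 4. Row 16 is even, so WS.
Chart row 4 tiled across columns 1-17: YO YO P K K P YO YO P K K P YO YO P K K
WS row: flip the tiled sequence (start at column 17) and apply K<->P; YO and K2TOG stay.
Row 16 as worked: P P K YO YO K P P K YO YO K P P K YO YO
Stitch 7 in working order -> P

Stitch:
P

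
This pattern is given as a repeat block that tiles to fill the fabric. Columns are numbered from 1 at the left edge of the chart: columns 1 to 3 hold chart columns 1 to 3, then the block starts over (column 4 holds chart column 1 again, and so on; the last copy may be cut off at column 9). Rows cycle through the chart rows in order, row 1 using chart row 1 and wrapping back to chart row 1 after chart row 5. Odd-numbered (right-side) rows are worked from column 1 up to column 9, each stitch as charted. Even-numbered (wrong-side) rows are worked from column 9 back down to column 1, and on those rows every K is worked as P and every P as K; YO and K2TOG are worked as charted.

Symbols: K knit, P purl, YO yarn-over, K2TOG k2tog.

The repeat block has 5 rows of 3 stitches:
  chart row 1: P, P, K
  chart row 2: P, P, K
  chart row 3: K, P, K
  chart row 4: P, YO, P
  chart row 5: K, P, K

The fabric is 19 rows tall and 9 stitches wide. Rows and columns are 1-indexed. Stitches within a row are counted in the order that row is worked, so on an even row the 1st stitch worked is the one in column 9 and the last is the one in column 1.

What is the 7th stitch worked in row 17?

== STITCH ==
P

Derivation:
Row 17: (17-1) mod 5 = 1, so use chart row 2. Odd row -> RS.
Chart row 2 tiled across columns 1-9: P P K P P K P P K
RS: work column 1 to column 9, symbols as charted — the tiled row is the row as worked.
Stitch 7 in working order -> P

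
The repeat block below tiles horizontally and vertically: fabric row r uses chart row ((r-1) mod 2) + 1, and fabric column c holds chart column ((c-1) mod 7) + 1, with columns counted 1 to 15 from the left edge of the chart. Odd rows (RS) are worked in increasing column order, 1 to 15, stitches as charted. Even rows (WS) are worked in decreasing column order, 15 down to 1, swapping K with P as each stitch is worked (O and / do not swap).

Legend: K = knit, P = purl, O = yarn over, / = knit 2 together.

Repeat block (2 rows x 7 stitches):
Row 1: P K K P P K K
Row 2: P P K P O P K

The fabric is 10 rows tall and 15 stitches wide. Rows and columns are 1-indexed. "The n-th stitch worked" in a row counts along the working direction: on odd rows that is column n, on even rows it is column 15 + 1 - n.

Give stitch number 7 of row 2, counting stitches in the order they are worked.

Stitch:
K

Derivation:
Row 2 uses chart row ((2-1) mod 2)+1 = 2. Row 2 is even, so WS.
Chart row 2 tiled across columns 1-15: P P K P O P K P P K P O P K P
Wrong side: read the tiled row from column 15 down to 1 and exchange K with P (leave O, /).
Row 2 as worked: K P K O K P K K P K O K P K K
Counting 7 along the worked row gives K.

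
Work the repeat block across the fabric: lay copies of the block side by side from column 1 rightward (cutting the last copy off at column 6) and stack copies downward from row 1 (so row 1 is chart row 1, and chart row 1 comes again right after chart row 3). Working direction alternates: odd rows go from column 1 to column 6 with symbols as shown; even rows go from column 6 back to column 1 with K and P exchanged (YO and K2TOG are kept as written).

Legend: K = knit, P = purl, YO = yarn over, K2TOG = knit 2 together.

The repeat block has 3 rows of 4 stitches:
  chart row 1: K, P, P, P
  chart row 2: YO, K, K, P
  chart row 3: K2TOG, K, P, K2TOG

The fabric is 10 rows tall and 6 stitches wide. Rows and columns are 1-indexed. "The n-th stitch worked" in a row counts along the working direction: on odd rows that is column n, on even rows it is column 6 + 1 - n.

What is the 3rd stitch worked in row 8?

Row 8: (8-1) mod 3 = 1, so use chart row 2. Even row -> WS.
Chart row 2 tiled across columns 1-6: YO K K P YO K
WS: work from column 6 back to column 1 (reverse the tiled row), swapping K<->P (YO and K2TOG unchanged).
Row 8 as worked: P YO K P P YO
The 3rd stitch worked is K.

== STITCH ==
K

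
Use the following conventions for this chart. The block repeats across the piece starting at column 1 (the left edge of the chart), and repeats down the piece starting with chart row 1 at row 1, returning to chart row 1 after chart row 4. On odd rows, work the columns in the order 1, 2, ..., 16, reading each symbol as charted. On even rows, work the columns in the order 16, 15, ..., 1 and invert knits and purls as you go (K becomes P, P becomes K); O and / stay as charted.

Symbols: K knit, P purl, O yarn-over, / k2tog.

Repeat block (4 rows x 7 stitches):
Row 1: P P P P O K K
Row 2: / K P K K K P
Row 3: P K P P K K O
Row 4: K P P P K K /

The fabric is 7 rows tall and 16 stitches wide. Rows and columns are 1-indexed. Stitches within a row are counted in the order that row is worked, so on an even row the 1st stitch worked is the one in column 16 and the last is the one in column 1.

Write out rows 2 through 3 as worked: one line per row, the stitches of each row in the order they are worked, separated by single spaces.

Result:
P / K P P P K P / K P P P K P /
P K P P K K O P K P P K K O P K

Derivation:
Row 2: chart row 2, WS - tiled (columns 1-16): / K P K K K P / K P K K K P / K; work from column 16 back to 1 with K<->P swapped.
Row 3: chart row 3, RS - tile across columns 1-16 and work as-is.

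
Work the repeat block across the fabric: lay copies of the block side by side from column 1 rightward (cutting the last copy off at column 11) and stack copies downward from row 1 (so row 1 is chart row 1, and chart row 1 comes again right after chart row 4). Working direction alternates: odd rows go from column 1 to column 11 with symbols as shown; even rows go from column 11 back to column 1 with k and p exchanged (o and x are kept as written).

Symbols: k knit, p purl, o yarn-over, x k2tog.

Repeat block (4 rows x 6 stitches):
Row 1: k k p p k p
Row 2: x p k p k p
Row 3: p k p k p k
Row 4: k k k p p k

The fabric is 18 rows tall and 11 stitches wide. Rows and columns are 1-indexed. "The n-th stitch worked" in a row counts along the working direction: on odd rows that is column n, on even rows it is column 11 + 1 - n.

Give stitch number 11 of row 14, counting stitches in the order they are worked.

For row 14: chart row = ((14-1) mod 4) + 1 = 2; this is a WS (even) row.
Chart row 2 tiled across columns 1-11: x p k p k p x p k p k
Wrong side: read the tiled row from column 11 down to 1 and exchange k with p (leave o, x).
Row 14 as worked: p k p k x k p k p k x
Stitch 11 in working order -> x

Result:
x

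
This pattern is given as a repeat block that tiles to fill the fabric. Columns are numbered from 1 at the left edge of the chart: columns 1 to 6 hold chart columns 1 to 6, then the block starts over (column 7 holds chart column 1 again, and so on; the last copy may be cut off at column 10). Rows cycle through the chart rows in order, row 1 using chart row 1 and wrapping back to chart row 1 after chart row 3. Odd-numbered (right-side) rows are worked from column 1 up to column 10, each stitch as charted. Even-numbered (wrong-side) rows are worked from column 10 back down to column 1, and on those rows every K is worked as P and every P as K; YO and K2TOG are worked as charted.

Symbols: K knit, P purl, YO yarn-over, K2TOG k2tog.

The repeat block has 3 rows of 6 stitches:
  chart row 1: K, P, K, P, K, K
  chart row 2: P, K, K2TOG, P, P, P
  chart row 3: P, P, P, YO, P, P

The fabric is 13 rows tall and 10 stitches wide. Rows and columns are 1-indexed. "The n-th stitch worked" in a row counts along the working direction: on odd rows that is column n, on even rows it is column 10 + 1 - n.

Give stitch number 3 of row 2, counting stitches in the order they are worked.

== STITCH ==
P

Derivation:
Row 2 uses chart row ((2-1) mod 3)+1 = 2. Row 2 is even, so WS.
Chart row 2 tiled across columns 1-10: P K K2TOG P P P P K K2TOG P
Wrong side: read the tiled row from column 10 down to 1 and exchange K with P (leave YO, K2TOG).
Row 2 as worked: K K2TOG P K K K K K2TOG P K
Stitch 3 in working order -> P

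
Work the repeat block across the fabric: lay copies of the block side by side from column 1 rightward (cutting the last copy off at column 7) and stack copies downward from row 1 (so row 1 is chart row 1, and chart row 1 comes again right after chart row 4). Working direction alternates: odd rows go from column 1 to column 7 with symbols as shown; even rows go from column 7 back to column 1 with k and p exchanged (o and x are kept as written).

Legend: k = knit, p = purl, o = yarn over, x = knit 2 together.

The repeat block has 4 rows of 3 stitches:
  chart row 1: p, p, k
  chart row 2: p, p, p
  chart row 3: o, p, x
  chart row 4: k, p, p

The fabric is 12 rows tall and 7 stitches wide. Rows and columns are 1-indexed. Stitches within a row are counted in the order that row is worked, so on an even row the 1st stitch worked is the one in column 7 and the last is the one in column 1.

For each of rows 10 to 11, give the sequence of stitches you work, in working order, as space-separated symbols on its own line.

Rows as worked:
k k k k k k k
o p x o p x o

Derivation:
Row 10: chart row 2, WS - tiled (columns 1-7): p p p p p p p; work from column 7 back to 1 with k<->p swapped.
Row 11: chart row 3, RS - tile across columns 1-7 and work as-is.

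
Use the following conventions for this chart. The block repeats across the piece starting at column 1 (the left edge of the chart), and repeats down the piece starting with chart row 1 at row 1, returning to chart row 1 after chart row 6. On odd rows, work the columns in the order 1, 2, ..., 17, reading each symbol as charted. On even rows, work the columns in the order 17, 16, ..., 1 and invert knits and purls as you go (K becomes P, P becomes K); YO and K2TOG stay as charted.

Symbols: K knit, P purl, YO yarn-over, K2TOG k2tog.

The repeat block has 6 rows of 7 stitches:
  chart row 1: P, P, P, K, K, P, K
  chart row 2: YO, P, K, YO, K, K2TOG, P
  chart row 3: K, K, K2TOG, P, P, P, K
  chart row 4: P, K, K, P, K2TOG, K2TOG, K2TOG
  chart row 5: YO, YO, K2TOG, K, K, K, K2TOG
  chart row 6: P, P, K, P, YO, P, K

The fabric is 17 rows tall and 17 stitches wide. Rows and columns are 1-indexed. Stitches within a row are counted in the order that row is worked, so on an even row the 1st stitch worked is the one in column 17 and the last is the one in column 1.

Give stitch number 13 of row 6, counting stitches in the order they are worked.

Row 6 uses chart row ((6-1) mod 6)+1 = 6. Row 6 is even, so WS.
Chart row 6 tiled across columns 1-17: P P K P YO P K P P K P YO P K P P K
WS: work from column 17 back to column 1 (reverse the tiled row), swapping K<->P (YO and K2TOG unchanged).
Row 6 as worked: P K K P K YO K P K K P K YO K P K K
Stitch 13 in working order -> YO

== STITCH ==
YO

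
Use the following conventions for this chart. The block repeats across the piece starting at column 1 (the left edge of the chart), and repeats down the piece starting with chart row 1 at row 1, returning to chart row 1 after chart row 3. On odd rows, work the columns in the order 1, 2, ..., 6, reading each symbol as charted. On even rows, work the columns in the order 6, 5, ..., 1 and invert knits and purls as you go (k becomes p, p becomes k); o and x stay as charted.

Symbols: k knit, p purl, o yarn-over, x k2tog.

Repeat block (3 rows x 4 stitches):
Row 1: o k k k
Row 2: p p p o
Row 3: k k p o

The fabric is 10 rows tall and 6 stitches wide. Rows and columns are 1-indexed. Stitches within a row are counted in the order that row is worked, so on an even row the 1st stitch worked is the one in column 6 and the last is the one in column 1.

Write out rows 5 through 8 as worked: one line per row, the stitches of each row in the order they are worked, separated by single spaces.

== ROWS AS WORKED ==
p p p o p p
p p o k p p
o k k k o k
k k o k k k

Derivation:
Row 5: chart row 2, RS - tile across columns 1-6 and work as-is.
Row 6: chart row 3, WS - tiled (columns 1-6): k k p o k k; work from column 6 back to 1 with k<->p swapped.
Row 7: chart row 1, RS - tile across columns 1-6 and work as-is.
Row 8: chart row 2, WS - tiled (columns 1-6): p p p o p p; work from column 6 back to 1 with k<->p swapped.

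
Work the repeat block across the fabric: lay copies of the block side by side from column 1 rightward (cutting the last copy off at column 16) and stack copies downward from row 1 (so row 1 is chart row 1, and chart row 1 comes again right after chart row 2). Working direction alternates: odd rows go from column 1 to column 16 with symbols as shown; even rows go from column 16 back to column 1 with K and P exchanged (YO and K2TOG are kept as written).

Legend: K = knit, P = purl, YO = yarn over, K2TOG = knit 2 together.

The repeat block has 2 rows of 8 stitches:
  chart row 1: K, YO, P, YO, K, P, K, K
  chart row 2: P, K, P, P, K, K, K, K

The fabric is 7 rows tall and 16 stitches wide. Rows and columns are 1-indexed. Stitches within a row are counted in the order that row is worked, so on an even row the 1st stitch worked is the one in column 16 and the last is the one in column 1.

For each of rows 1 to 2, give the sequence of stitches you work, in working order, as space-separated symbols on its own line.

Rows as worked:
K YO P YO K P K K K YO P YO K P K K
P P P P K K P K P P P P K K P K

Derivation:
Row 1: chart row 1, RS - tile across columns 1-16 and work as-is.
Row 2: chart row 2, WS - tiled (columns 1-16): P K P P K K K K P K P P K K K K; work from column 16 back to 1 with K<->P swapped.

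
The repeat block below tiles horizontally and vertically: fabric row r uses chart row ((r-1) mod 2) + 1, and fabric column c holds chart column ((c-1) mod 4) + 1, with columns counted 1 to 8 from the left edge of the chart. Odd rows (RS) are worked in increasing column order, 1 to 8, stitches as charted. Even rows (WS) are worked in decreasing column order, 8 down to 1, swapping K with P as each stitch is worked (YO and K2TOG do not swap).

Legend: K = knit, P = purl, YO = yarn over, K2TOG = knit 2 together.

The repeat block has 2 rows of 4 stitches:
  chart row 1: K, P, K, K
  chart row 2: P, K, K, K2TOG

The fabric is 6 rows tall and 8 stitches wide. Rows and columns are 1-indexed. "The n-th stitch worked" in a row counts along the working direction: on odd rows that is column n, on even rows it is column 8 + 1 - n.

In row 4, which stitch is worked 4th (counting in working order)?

Stitch:
K

Derivation:
For row 4: chart row = ((4-1) mod 2) + 1 = 2; this is a WS (even) row.
Chart row 2 tiled across columns 1-8: P K K K2TOG P K K K2TOG
WS row: flip the tiled sequence (start at column 8) and apply K<->P; YO and K2TOG stay.
Row 4 as worked: K2TOG P P K K2TOG P P K
Counting 4 along the worked row gives K.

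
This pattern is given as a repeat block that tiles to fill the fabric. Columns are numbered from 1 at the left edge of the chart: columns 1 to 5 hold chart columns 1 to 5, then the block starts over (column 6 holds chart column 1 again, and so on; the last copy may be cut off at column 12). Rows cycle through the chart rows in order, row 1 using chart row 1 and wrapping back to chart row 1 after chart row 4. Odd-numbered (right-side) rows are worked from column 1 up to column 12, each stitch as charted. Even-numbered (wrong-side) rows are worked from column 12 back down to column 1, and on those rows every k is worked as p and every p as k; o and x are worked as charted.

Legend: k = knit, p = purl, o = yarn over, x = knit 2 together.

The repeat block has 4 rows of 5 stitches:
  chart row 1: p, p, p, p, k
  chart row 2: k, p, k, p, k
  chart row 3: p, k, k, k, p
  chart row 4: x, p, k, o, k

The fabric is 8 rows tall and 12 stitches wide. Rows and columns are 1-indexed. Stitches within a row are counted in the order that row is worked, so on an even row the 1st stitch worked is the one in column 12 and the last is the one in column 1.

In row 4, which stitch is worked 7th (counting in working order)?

Result:
x

Derivation:
For row 4: chart row = ((4-1) mod 4) + 1 = 4; this is a WS (even) row.
Chart row 4 tiled across columns 1-12: x p k o k x p k o k x p
Wrong side: read the tiled row from column 12 down to 1 and exchange k with p (leave o, x).
Row 4 as worked: k x p o p k x p o p k x
Stitch 7 in working order -> x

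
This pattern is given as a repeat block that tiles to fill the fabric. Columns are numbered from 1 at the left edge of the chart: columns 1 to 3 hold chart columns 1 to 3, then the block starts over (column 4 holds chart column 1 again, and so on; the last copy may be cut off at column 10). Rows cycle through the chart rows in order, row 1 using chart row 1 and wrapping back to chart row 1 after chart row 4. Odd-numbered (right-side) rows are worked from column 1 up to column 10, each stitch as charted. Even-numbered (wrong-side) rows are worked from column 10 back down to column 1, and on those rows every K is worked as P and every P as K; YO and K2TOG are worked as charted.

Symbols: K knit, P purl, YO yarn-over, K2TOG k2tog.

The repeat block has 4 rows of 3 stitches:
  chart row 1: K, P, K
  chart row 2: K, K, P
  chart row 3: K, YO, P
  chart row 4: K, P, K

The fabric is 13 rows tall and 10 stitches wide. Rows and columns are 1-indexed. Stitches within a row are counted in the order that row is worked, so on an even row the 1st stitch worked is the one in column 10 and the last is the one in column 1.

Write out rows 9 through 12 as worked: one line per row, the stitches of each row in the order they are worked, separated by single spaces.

Result:
K P K K P K K P K K
P K P P K P P K P P
K YO P K YO P K YO P K
P P K P P K P P K P

Derivation:
Row 9: chart row 1, RS - tile across columns 1-10 and work as-is.
Row 10: chart row 2, WS - tiled (columns 1-10): K K P K K P K K P K; work from column 10 back to 1 with K<->P swapped.
Row 11: chart row 3, RS - tile across columns 1-10 and work as-is.
Row 12: chart row 4, WS - tiled (columns 1-10): K P K K P K K P K K; work from column 10 back to 1 with K<->P swapped.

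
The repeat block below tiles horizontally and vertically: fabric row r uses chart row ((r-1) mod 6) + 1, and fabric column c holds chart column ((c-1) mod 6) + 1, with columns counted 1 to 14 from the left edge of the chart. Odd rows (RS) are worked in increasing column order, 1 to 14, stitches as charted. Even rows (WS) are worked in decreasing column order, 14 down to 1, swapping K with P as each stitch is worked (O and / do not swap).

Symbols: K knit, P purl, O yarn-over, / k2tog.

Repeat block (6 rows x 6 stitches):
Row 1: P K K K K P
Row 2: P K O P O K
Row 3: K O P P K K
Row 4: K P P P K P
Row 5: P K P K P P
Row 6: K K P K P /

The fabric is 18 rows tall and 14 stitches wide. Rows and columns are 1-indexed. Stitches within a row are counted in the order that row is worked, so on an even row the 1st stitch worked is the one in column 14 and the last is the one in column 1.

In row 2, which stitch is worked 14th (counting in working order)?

Row 2 uses chart row ((2-1) mod 6)+1 = 2. Row 2 is even, so WS.
Chart row 2 tiled across columns 1-14: P K O P O K P K O P O K P K
WS: work from column 14 back to column 1 (reverse the tiled row), swapping K<->P (O and / unchanged).
Row 2 as worked: P K P O K O P K P O K O P K
The 14th stitch worked is K.

Result:
K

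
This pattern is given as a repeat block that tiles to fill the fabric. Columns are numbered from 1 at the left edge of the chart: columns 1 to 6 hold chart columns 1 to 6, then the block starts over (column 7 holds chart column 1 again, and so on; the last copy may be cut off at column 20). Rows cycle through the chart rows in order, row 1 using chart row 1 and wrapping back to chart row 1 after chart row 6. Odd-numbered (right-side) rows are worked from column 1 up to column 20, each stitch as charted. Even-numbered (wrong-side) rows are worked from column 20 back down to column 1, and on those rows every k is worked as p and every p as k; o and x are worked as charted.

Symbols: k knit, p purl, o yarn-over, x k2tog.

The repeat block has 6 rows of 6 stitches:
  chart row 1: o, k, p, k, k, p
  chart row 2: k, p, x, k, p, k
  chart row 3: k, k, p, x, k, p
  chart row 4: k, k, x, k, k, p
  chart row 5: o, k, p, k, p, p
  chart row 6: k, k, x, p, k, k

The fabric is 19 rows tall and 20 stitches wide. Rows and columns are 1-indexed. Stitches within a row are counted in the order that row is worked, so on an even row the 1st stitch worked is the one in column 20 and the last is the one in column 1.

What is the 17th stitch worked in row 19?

Row 19 uses chart row ((19-1) mod 6)+1 = 1. Row 19 is odd, so RS.
Chart row 1 tiled across columns 1-20: o k p k k p o k p k k p o k p k k p o k
Right side: take the tiled row as-is (worked left to right from column 1).
The 17th stitch worked is k.

Result:
k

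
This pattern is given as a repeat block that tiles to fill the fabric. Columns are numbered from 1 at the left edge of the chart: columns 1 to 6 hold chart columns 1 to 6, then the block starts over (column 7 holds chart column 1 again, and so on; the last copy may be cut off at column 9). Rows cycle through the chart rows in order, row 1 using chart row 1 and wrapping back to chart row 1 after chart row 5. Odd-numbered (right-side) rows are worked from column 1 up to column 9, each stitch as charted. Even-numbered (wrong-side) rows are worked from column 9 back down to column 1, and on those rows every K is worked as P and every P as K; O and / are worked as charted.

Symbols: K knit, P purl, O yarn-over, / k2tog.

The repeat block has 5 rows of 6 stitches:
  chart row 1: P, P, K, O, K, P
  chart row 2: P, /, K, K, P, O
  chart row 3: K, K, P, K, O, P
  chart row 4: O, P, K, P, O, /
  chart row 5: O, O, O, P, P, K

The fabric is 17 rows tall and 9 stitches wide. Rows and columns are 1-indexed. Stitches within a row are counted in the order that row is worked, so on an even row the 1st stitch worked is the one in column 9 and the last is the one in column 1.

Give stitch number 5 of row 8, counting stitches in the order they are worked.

Result:
O

Derivation:
Row 8 uses chart row ((8-1) mod 5)+1 = 3. Row 8 is even, so WS.
Chart row 3 tiled across columns 1-9: K K P K O P K K P
WS: work from column 9 back to column 1 (reverse the tiled row), swapping K<->P (O and / unchanged).
Row 8 as worked: K P P K O P K P P
The 5th stitch worked is O.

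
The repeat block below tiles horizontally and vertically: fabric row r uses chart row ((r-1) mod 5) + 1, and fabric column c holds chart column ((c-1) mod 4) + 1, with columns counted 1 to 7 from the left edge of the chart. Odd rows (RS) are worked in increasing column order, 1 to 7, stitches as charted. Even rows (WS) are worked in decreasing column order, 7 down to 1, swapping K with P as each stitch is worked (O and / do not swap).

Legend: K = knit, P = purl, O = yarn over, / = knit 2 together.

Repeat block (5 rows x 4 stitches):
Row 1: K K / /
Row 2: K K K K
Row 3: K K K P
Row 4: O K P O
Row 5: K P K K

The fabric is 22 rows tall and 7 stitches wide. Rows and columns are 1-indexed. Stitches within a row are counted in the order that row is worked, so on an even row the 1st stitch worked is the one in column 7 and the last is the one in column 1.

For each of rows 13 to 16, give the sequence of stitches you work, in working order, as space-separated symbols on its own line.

Result:
K K K P K K K
K P O O K P O
K P K K K P K
/ P P / / P P

Derivation:
Row 13: chart row 3, RS - tile across columns 1-7 and work as-is.
Row 14: chart row 4, WS - tiled (columns 1-7): O K P O O K P; work from column 7 back to 1 with K<->P swapped.
Row 15: chart row 5, RS - tile across columns 1-7 and work as-is.
Row 16: chart row 1, WS - tiled (columns 1-7): K K / / K K /; work from column 7 back to 1 with K<->P swapped.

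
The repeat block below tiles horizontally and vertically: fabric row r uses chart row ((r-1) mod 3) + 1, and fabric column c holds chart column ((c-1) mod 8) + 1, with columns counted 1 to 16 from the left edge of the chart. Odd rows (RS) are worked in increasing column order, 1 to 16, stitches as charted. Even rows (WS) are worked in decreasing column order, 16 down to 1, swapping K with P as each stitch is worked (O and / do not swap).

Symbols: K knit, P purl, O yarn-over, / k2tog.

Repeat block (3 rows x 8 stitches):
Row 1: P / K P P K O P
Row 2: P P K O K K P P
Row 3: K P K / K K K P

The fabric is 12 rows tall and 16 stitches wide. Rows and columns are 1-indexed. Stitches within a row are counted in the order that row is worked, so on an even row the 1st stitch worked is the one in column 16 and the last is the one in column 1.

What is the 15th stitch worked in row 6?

Stitch:
K

Derivation:
For row 6: chart row = ((6-1) mod 3) + 1 = 3; this is a WS (even) row.
Chart row 3 tiled across columns 1-16: K P K / K K K P K P K / K K K P
WS row: flip the tiled sequence (start at column 16) and apply K<->P; O and / stay.
Row 6 as worked: K P P P / P K P K P P P / P K P
Stitch 15 in working order -> K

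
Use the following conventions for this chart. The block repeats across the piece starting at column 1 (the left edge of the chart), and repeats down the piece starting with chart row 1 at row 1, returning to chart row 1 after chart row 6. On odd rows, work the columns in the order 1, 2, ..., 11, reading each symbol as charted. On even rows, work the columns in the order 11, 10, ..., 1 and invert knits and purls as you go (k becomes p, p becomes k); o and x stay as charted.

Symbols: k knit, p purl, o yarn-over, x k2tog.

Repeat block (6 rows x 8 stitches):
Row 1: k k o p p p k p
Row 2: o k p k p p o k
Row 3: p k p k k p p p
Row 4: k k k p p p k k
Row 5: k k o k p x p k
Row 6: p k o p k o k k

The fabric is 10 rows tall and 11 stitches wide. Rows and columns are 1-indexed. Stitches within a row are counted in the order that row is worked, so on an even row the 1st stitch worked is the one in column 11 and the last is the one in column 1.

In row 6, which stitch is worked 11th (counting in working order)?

Row 6: (6-1) mod 6 = 5, so use chart row 6. Even row -> WS.
Chart row 6 tiled across columns 1-11: p k o p k o k k p k o
WS row: flip the tiled sequence (start at column 11) and apply k<->p; o and x stay.
Row 6 as worked: o p k p p o p k o p k
The 11th stitch worked is k.

Result:
k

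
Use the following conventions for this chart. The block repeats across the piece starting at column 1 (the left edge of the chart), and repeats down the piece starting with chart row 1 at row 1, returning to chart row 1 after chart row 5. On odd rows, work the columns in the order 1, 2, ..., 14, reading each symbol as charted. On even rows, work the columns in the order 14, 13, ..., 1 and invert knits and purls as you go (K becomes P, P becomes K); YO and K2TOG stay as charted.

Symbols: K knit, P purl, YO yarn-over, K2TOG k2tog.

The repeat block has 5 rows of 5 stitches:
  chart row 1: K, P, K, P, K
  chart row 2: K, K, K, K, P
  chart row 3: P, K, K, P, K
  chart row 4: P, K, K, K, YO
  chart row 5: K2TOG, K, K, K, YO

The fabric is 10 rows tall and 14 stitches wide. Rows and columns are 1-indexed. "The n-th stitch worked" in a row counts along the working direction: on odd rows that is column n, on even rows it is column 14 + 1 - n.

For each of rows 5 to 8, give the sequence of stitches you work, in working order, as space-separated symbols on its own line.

Rows as worked:
K2TOG K K K YO K2TOG K K K YO K2TOG K K K
K P K P P K P K P P K P K P
K K K K P K K K K P K K K K
K P P K P K P P K P K P P K

Derivation:
Row 5: chart row 5, RS - tile across columns 1-14 and work as-is.
Row 6: chart row 1, WS - tiled (columns 1-14): K P K P K K P K P K K P K P; work from column 14 back to 1 with K<->P swapped.
Row 7: chart row 2, RS - tile across columns 1-14 and work as-is.
Row 8: chart row 3, WS - tiled (columns 1-14): P K K P K P K K P K P K K P; work from column 14 back to 1 with K<->P swapped.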